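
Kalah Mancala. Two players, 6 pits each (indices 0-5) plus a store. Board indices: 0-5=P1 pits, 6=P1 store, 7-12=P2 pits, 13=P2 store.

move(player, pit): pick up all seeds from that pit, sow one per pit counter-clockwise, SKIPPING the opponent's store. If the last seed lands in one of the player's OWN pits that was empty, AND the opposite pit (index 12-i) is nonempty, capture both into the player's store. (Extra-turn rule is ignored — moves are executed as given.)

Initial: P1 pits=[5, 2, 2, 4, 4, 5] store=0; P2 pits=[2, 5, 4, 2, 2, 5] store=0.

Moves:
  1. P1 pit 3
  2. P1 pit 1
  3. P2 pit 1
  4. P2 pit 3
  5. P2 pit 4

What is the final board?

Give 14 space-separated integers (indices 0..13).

Answer: 6 1 3 0 5 6 6 3 0 1 0 0 8 3

Derivation:
Move 1: P1 pit3 -> P1=[5,2,2,0,5,6](1) P2=[3,5,4,2,2,5](0)
Move 2: P1 pit1 -> P1=[5,0,3,0,5,6](6) P2=[3,5,0,2,2,5](0)
Move 3: P2 pit1 -> P1=[5,0,3,0,5,6](6) P2=[3,0,1,3,3,6](1)
Move 4: P2 pit3 -> P1=[5,0,3,0,5,6](6) P2=[3,0,1,0,4,7](2)
Move 5: P2 pit4 -> P1=[6,1,3,0,5,6](6) P2=[3,0,1,0,0,8](3)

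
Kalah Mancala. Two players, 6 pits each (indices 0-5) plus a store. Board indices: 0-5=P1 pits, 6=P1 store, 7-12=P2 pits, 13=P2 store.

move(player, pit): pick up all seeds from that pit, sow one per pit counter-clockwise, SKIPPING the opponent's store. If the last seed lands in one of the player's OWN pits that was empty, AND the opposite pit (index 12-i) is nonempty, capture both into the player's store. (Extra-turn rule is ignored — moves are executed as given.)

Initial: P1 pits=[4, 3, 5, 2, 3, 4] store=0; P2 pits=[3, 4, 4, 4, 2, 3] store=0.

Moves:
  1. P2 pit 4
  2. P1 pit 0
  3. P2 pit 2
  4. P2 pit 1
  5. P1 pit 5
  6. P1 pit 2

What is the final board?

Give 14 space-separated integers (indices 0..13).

Move 1: P2 pit4 -> P1=[4,3,5,2,3,4](0) P2=[3,4,4,4,0,4](1)
Move 2: P1 pit0 -> P1=[0,4,6,3,4,4](0) P2=[3,4,4,4,0,4](1)
Move 3: P2 pit2 -> P1=[0,4,6,3,4,4](0) P2=[3,4,0,5,1,5](2)
Move 4: P2 pit1 -> P1=[0,4,6,3,4,4](0) P2=[3,0,1,6,2,6](2)
Move 5: P1 pit5 -> P1=[0,4,6,3,4,0](1) P2=[4,1,2,6,2,6](2)
Move 6: P1 pit2 -> P1=[0,4,0,4,5,1](2) P2=[5,2,2,6,2,6](2)

Answer: 0 4 0 4 5 1 2 5 2 2 6 2 6 2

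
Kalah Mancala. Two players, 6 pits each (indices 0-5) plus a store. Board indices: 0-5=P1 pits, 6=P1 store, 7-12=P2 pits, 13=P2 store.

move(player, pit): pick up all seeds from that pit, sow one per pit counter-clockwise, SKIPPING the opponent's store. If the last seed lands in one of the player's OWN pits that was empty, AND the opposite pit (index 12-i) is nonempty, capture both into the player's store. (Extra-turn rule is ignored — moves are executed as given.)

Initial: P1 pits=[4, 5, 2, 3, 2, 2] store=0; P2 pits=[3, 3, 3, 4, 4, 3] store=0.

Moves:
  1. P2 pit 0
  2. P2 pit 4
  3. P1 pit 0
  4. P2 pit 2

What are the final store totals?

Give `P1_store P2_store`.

Move 1: P2 pit0 -> P1=[4,5,2,3,2,2](0) P2=[0,4,4,5,4,3](0)
Move 2: P2 pit4 -> P1=[5,6,2,3,2,2](0) P2=[0,4,4,5,0,4](1)
Move 3: P1 pit0 -> P1=[0,7,3,4,3,3](0) P2=[0,4,4,5,0,4](1)
Move 4: P2 pit2 -> P1=[0,7,3,4,3,3](0) P2=[0,4,0,6,1,5](2)

Answer: 0 2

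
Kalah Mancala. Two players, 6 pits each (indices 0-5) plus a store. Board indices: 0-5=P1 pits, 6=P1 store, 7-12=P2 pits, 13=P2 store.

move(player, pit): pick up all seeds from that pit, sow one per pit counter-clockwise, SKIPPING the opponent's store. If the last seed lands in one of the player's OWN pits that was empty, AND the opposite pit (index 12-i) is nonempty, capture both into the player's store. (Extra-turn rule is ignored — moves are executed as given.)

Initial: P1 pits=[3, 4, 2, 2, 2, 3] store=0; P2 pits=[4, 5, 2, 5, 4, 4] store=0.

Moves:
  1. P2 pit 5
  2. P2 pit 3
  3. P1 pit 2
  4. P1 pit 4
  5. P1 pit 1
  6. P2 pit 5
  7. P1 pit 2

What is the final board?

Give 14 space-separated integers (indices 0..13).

Move 1: P2 pit5 -> P1=[4,5,3,2,2,3](0) P2=[4,5,2,5,4,0](1)
Move 2: P2 pit3 -> P1=[5,6,3,2,2,3](0) P2=[4,5,2,0,5,1](2)
Move 3: P1 pit2 -> P1=[5,6,0,3,3,4](0) P2=[4,5,2,0,5,1](2)
Move 4: P1 pit4 -> P1=[5,6,0,3,0,5](1) P2=[5,5,2,0,5,1](2)
Move 5: P1 pit1 -> P1=[5,0,1,4,1,6](2) P2=[6,5,2,0,5,1](2)
Move 6: P2 pit5 -> P1=[5,0,1,4,1,6](2) P2=[6,5,2,0,5,0](3)
Move 7: P1 pit2 -> P1=[5,0,0,5,1,6](2) P2=[6,5,2,0,5,0](3)

Answer: 5 0 0 5 1 6 2 6 5 2 0 5 0 3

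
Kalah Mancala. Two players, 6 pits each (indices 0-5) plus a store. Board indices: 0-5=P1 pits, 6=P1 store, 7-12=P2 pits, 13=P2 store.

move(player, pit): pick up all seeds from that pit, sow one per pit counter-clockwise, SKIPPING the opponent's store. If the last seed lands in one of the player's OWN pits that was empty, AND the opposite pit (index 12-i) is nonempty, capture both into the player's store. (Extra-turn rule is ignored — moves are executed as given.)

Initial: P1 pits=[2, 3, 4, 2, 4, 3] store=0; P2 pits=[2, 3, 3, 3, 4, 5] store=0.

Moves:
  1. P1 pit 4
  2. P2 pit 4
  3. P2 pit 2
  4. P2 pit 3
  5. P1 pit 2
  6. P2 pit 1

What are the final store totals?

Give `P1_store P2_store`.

Move 1: P1 pit4 -> P1=[2,3,4,2,0,4](1) P2=[3,4,3,3,4,5](0)
Move 2: P2 pit4 -> P1=[3,4,4,2,0,4](1) P2=[3,4,3,3,0,6](1)
Move 3: P2 pit2 -> P1=[3,4,4,2,0,4](1) P2=[3,4,0,4,1,7](1)
Move 4: P2 pit3 -> P1=[4,4,4,2,0,4](1) P2=[3,4,0,0,2,8](2)
Move 5: P1 pit2 -> P1=[4,4,0,3,1,5](2) P2=[3,4,0,0,2,8](2)
Move 6: P2 pit1 -> P1=[4,4,0,3,1,5](2) P2=[3,0,1,1,3,9](2)

Answer: 2 2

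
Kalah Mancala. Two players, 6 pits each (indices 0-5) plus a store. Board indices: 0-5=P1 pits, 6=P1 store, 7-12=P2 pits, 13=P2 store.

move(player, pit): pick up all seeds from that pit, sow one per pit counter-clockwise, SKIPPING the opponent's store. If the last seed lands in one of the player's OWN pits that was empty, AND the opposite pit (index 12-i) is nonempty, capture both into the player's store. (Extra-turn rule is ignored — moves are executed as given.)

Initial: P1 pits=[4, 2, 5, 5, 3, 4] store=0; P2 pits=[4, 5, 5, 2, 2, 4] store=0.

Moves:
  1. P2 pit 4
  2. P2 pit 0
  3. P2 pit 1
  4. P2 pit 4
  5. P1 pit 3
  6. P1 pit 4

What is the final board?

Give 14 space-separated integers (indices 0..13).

Move 1: P2 pit4 -> P1=[4,2,5,5,3,4](0) P2=[4,5,5,2,0,5](1)
Move 2: P2 pit0 -> P1=[4,0,5,5,3,4](0) P2=[0,6,6,3,0,5](4)
Move 3: P2 pit1 -> P1=[5,0,5,5,3,4](0) P2=[0,0,7,4,1,6](5)
Move 4: P2 pit4 -> P1=[5,0,5,5,3,4](0) P2=[0,0,7,4,0,7](5)
Move 5: P1 pit3 -> P1=[5,0,5,0,4,5](1) P2=[1,1,7,4,0,7](5)
Move 6: P1 pit4 -> P1=[5,0,5,0,0,6](2) P2=[2,2,7,4,0,7](5)

Answer: 5 0 5 0 0 6 2 2 2 7 4 0 7 5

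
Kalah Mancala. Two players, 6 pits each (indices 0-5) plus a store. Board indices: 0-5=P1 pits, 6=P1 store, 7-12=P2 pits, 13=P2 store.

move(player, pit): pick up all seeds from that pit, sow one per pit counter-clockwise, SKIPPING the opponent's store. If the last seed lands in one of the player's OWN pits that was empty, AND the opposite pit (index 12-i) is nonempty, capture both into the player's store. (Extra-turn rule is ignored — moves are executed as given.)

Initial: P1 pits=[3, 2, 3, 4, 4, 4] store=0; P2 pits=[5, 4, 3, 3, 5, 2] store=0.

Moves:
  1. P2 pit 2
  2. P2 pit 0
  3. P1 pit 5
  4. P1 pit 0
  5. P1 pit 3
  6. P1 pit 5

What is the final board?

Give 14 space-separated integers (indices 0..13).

Answer: 0 3 4 0 5 0 3 2 7 2 5 7 4 0

Derivation:
Move 1: P2 pit2 -> P1=[3,2,3,4,4,4](0) P2=[5,4,0,4,6,3](0)
Move 2: P2 pit0 -> P1=[3,2,3,4,4,4](0) P2=[0,5,1,5,7,4](0)
Move 3: P1 pit5 -> P1=[3,2,3,4,4,0](1) P2=[1,6,2,5,7,4](0)
Move 4: P1 pit0 -> P1=[0,3,4,5,4,0](1) P2=[1,6,2,5,7,4](0)
Move 5: P1 pit3 -> P1=[0,3,4,0,5,1](2) P2=[2,7,2,5,7,4](0)
Move 6: P1 pit5 -> P1=[0,3,4,0,5,0](3) P2=[2,7,2,5,7,4](0)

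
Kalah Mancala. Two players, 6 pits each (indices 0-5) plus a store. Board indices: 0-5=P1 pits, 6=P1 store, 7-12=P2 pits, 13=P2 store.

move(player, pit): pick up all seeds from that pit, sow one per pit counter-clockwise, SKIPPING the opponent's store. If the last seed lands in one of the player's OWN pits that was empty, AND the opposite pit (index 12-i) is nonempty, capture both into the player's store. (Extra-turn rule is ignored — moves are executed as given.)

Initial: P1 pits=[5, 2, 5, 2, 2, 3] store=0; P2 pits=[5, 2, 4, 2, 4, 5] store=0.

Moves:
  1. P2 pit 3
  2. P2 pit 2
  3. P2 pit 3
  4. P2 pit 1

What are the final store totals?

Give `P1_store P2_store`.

Answer: 0 7

Derivation:
Move 1: P2 pit3 -> P1=[5,2,5,2,2,3](0) P2=[5,2,4,0,5,6](0)
Move 2: P2 pit2 -> P1=[5,2,5,2,2,3](0) P2=[5,2,0,1,6,7](1)
Move 3: P2 pit3 -> P1=[5,2,5,2,2,3](0) P2=[5,2,0,0,7,7](1)
Move 4: P2 pit1 -> P1=[5,2,0,2,2,3](0) P2=[5,0,1,0,7,7](7)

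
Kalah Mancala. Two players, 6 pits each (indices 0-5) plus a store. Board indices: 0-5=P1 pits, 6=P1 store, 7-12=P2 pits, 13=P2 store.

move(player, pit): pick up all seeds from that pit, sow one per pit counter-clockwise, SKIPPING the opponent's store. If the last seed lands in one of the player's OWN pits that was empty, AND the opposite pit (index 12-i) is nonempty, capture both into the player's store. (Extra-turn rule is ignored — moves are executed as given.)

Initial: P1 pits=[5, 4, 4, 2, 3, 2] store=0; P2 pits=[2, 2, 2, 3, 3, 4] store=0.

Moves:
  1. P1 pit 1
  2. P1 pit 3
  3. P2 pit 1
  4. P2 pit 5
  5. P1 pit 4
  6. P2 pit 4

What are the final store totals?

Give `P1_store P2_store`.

Answer: 2 2

Derivation:
Move 1: P1 pit1 -> P1=[5,0,5,3,4,3](0) P2=[2,2,2,3,3,4](0)
Move 2: P1 pit3 -> P1=[5,0,5,0,5,4](1) P2=[2,2,2,3,3,4](0)
Move 3: P2 pit1 -> P1=[5,0,5,0,5,4](1) P2=[2,0,3,4,3,4](0)
Move 4: P2 pit5 -> P1=[6,1,6,0,5,4](1) P2=[2,0,3,4,3,0](1)
Move 5: P1 pit4 -> P1=[6,1,6,0,0,5](2) P2=[3,1,4,4,3,0](1)
Move 6: P2 pit4 -> P1=[7,1,6,0,0,5](2) P2=[3,1,4,4,0,1](2)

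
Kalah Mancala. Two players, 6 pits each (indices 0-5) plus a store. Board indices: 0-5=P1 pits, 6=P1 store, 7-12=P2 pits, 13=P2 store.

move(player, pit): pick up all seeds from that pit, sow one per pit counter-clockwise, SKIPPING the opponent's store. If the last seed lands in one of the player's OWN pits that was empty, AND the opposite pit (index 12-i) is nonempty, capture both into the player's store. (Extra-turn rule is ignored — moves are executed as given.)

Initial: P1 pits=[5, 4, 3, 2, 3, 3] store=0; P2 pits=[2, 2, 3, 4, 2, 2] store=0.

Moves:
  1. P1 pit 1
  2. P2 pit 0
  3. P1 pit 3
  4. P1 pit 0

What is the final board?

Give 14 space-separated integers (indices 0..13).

Move 1: P1 pit1 -> P1=[5,0,4,3,4,4](0) P2=[2,2,3,4,2,2](0)
Move 2: P2 pit0 -> P1=[5,0,4,3,4,4](0) P2=[0,3,4,4,2,2](0)
Move 3: P1 pit3 -> P1=[5,0,4,0,5,5](1) P2=[0,3,4,4,2,2](0)
Move 4: P1 pit0 -> P1=[0,1,5,1,6,6](1) P2=[0,3,4,4,2,2](0)

Answer: 0 1 5 1 6 6 1 0 3 4 4 2 2 0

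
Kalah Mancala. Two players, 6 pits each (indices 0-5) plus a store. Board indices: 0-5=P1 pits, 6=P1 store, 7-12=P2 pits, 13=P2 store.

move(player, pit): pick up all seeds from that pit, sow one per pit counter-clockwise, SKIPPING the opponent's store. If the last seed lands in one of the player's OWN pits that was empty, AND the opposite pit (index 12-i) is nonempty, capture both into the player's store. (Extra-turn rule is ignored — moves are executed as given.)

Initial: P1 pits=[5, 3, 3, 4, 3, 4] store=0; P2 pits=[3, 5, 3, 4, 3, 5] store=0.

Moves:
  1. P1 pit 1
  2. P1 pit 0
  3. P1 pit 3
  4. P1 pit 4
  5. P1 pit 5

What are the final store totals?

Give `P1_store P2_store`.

Answer: 3 0

Derivation:
Move 1: P1 pit1 -> P1=[5,0,4,5,4,4](0) P2=[3,5,3,4,3,5](0)
Move 2: P1 pit0 -> P1=[0,1,5,6,5,5](0) P2=[3,5,3,4,3,5](0)
Move 3: P1 pit3 -> P1=[0,1,5,0,6,6](1) P2=[4,6,4,4,3,5](0)
Move 4: P1 pit4 -> P1=[0,1,5,0,0,7](2) P2=[5,7,5,5,3,5](0)
Move 5: P1 pit5 -> P1=[0,1,5,0,0,0](3) P2=[6,8,6,6,4,6](0)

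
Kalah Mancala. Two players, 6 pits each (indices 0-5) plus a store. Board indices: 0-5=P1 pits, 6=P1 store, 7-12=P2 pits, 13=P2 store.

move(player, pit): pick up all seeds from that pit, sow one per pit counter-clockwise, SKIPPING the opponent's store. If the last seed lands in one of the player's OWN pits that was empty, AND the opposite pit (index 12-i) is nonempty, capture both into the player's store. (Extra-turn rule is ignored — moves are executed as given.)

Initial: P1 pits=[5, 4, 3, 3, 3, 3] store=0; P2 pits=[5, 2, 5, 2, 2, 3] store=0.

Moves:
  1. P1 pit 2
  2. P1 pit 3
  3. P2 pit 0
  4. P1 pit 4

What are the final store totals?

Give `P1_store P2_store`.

Move 1: P1 pit2 -> P1=[5,4,0,4,4,4](0) P2=[5,2,5,2,2,3](0)
Move 2: P1 pit3 -> P1=[5,4,0,0,5,5](1) P2=[6,2,5,2,2,3](0)
Move 3: P2 pit0 -> P1=[5,4,0,0,5,5](1) P2=[0,3,6,3,3,4](1)
Move 4: P1 pit4 -> P1=[5,4,0,0,0,6](2) P2=[1,4,7,3,3,4](1)

Answer: 2 1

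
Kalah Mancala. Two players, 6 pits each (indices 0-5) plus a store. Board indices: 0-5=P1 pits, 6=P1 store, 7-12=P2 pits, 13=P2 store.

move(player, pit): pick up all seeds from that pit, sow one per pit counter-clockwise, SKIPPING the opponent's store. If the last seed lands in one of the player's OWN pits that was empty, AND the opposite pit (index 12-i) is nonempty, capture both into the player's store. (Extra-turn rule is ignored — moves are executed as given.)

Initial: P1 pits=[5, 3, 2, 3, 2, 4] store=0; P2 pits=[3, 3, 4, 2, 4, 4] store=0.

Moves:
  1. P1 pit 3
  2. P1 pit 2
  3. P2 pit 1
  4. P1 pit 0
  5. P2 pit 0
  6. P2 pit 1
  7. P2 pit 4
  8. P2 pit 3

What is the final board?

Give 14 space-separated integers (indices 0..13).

Move 1: P1 pit3 -> P1=[5,3,2,0,3,5](1) P2=[3,3,4,2,4,4](0)
Move 2: P1 pit2 -> P1=[5,3,0,1,4,5](1) P2=[3,3,4,2,4,4](0)
Move 3: P2 pit1 -> P1=[5,3,0,1,4,5](1) P2=[3,0,5,3,5,4](0)
Move 4: P1 pit0 -> P1=[0,4,1,2,5,6](1) P2=[3,0,5,3,5,4](0)
Move 5: P2 pit0 -> P1=[0,4,1,2,5,6](1) P2=[0,1,6,4,5,4](0)
Move 6: P2 pit1 -> P1=[0,4,1,2,5,6](1) P2=[0,0,7,4,5,4](0)
Move 7: P2 pit4 -> P1=[1,5,2,2,5,6](1) P2=[0,0,7,4,0,5](1)
Move 8: P2 pit3 -> P1=[2,5,2,2,5,6](1) P2=[0,0,7,0,1,6](2)

Answer: 2 5 2 2 5 6 1 0 0 7 0 1 6 2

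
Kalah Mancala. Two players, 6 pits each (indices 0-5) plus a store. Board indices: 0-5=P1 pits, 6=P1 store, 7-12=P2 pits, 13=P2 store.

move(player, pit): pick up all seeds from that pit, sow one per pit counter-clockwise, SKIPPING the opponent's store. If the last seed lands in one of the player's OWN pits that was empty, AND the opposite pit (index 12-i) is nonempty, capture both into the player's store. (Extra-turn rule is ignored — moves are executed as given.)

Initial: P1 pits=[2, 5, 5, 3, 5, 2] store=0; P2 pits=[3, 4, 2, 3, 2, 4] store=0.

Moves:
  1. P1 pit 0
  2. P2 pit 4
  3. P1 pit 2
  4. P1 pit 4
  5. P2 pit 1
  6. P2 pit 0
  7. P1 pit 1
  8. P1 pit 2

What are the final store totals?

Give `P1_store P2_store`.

Move 1: P1 pit0 -> P1=[0,6,6,3,5,2](0) P2=[3,4,2,3,2,4](0)
Move 2: P2 pit4 -> P1=[0,6,6,3,5,2](0) P2=[3,4,2,3,0,5](1)
Move 3: P1 pit2 -> P1=[0,6,0,4,6,3](1) P2=[4,5,2,3,0,5](1)
Move 4: P1 pit4 -> P1=[0,6,0,4,0,4](2) P2=[5,6,3,4,0,5](1)
Move 5: P2 pit1 -> P1=[1,6,0,4,0,4](2) P2=[5,0,4,5,1,6](2)
Move 6: P2 pit0 -> P1=[1,6,0,4,0,4](2) P2=[0,1,5,6,2,7](2)
Move 7: P1 pit1 -> P1=[1,0,1,5,1,5](3) P2=[1,1,5,6,2,7](2)
Move 8: P1 pit2 -> P1=[1,0,0,6,1,5](3) P2=[1,1,5,6,2,7](2)

Answer: 3 2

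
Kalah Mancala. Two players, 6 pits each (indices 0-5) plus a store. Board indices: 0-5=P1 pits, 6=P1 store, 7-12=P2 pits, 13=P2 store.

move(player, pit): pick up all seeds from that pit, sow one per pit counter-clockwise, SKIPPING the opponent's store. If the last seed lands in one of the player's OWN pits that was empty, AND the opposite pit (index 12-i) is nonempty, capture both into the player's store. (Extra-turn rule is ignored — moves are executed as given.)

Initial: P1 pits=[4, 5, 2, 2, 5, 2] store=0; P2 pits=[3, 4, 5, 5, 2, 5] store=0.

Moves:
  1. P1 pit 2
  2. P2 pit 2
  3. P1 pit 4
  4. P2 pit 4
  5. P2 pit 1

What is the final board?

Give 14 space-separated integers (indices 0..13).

Answer: 6 5 0 3 0 3 1 4 0 2 8 1 8 3

Derivation:
Move 1: P1 pit2 -> P1=[4,5,0,3,6,2](0) P2=[3,4,5,5,2,5](0)
Move 2: P2 pit2 -> P1=[5,5,0,3,6,2](0) P2=[3,4,0,6,3,6](1)
Move 3: P1 pit4 -> P1=[5,5,0,3,0,3](1) P2=[4,5,1,7,3,6](1)
Move 4: P2 pit4 -> P1=[6,5,0,3,0,3](1) P2=[4,5,1,7,0,7](2)
Move 5: P2 pit1 -> P1=[6,5,0,3,0,3](1) P2=[4,0,2,8,1,8](3)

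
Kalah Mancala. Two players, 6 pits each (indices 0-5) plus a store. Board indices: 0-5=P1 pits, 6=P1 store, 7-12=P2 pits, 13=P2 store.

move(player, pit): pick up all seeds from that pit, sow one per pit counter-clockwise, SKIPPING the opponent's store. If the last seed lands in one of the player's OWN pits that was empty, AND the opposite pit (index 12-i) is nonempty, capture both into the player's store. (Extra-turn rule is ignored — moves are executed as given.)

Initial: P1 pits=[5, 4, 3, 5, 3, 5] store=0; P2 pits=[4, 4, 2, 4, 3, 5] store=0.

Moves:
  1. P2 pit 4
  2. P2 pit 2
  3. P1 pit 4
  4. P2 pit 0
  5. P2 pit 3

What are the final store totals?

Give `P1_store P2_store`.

Move 1: P2 pit4 -> P1=[6,4,3,5,3,5](0) P2=[4,4,2,4,0,6](1)
Move 2: P2 pit2 -> P1=[6,0,3,5,3,5](0) P2=[4,4,0,5,0,6](6)
Move 3: P1 pit4 -> P1=[6,0,3,5,0,6](1) P2=[5,4,0,5,0,6](6)
Move 4: P2 pit0 -> P1=[6,0,3,5,0,6](1) P2=[0,5,1,6,1,7](6)
Move 5: P2 pit3 -> P1=[7,1,4,5,0,6](1) P2=[0,5,1,0,2,8](7)

Answer: 1 7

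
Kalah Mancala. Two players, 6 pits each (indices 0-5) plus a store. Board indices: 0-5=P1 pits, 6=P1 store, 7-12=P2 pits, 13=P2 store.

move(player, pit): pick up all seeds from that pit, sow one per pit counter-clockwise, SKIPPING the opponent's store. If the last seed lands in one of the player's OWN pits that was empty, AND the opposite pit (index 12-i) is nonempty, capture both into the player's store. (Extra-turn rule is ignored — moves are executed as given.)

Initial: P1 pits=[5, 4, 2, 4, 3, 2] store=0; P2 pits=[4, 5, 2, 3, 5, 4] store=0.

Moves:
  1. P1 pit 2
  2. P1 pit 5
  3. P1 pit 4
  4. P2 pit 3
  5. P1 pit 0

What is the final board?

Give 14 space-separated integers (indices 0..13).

Move 1: P1 pit2 -> P1=[5,4,0,5,4,2](0) P2=[4,5,2,3,5,4](0)
Move 2: P1 pit5 -> P1=[5,4,0,5,4,0](1) P2=[5,5,2,3,5,4](0)
Move 3: P1 pit4 -> P1=[5,4,0,5,0,1](2) P2=[6,6,2,3,5,4](0)
Move 4: P2 pit3 -> P1=[5,4,0,5,0,1](2) P2=[6,6,2,0,6,5](1)
Move 5: P1 pit0 -> P1=[0,5,1,6,1,2](2) P2=[6,6,2,0,6,5](1)

Answer: 0 5 1 6 1 2 2 6 6 2 0 6 5 1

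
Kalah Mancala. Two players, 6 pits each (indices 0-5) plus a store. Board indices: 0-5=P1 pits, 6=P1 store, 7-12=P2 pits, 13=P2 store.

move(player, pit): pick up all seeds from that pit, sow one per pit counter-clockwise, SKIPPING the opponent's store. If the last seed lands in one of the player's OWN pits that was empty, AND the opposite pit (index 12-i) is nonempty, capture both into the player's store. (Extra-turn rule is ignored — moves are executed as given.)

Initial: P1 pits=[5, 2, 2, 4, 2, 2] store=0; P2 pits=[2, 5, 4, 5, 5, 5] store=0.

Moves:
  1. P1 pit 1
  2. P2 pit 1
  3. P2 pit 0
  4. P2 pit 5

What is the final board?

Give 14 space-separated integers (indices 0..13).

Move 1: P1 pit1 -> P1=[5,0,3,5,2,2](0) P2=[2,5,4,5,5,5](0)
Move 2: P2 pit1 -> P1=[5,0,3,5,2,2](0) P2=[2,0,5,6,6,6](1)
Move 3: P2 pit0 -> P1=[5,0,3,5,2,2](0) P2=[0,1,6,6,6,6](1)
Move 4: P2 pit5 -> P1=[6,1,4,6,3,2](0) P2=[0,1,6,6,6,0](2)

Answer: 6 1 4 6 3 2 0 0 1 6 6 6 0 2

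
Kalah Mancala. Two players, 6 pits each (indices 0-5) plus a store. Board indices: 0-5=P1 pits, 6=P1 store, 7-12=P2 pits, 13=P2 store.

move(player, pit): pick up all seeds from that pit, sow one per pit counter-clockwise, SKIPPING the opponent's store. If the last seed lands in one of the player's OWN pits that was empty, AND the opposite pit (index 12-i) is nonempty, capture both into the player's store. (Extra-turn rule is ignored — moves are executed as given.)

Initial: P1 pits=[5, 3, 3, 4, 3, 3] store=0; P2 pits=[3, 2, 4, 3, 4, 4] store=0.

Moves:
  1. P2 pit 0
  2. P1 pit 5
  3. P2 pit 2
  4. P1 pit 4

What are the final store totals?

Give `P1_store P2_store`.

Answer: 2 1

Derivation:
Move 1: P2 pit0 -> P1=[5,3,3,4,3,3](0) P2=[0,3,5,4,4,4](0)
Move 2: P1 pit5 -> P1=[5,3,3,4,3,0](1) P2=[1,4,5,4,4,4](0)
Move 3: P2 pit2 -> P1=[6,3,3,4,3,0](1) P2=[1,4,0,5,5,5](1)
Move 4: P1 pit4 -> P1=[6,3,3,4,0,1](2) P2=[2,4,0,5,5,5](1)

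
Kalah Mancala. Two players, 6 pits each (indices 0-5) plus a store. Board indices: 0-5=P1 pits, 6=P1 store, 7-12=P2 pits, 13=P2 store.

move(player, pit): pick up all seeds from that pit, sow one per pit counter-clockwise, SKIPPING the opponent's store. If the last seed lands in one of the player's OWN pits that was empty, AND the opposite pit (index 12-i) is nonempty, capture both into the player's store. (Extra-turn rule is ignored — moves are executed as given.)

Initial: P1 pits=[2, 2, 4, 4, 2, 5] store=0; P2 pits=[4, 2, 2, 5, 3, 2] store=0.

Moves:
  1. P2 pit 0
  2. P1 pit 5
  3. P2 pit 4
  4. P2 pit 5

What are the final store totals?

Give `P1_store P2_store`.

Answer: 1 2

Derivation:
Move 1: P2 pit0 -> P1=[2,2,4,4,2,5](0) P2=[0,3,3,6,4,2](0)
Move 2: P1 pit5 -> P1=[2,2,4,4,2,0](1) P2=[1,4,4,7,4,2](0)
Move 3: P2 pit4 -> P1=[3,3,4,4,2,0](1) P2=[1,4,4,7,0,3](1)
Move 4: P2 pit5 -> P1=[4,4,4,4,2,0](1) P2=[1,4,4,7,0,0](2)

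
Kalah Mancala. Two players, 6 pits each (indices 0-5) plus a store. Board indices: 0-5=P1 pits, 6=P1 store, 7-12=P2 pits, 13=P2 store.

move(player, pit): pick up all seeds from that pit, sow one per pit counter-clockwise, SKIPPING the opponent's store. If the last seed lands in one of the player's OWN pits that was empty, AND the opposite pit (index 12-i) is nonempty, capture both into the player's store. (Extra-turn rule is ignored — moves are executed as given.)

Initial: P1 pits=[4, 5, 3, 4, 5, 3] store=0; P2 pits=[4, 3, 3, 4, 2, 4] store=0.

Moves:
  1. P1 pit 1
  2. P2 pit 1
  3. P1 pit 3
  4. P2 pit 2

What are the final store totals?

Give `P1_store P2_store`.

Answer: 2 1

Derivation:
Move 1: P1 pit1 -> P1=[4,0,4,5,6,4](1) P2=[4,3,3,4,2,4](0)
Move 2: P2 pit1 -> P1=[4,0,4,5,6,4](1) P2=[4,0,4,5,3,4](0)
Move 3: P1 pit3 -> P1=[4,0,4,0,7,5](2) P2=[5,1,4,5,3,4](0)
Move 4: P2 pit2 -> P1=[4,0,4,0,7,5](2) P2=[5,1,0,6,4,5](1)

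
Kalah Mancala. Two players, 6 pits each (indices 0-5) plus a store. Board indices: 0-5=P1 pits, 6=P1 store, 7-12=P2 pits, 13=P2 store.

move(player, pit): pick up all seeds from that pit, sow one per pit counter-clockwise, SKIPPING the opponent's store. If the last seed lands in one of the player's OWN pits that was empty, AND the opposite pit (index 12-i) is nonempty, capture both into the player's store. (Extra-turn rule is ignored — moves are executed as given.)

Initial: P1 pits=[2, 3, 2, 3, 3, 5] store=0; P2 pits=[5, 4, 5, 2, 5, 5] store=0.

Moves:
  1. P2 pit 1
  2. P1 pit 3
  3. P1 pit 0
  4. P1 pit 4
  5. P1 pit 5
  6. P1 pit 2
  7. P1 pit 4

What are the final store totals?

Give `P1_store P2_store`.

Answer: 11 0

Derivation:
Move 1: P2 pit1 -> P1=[2,3,2,3,3,5](0) P2=[5,0,6,3,6,6](0)
Move 2: P1 pit3 -> P1=[2,3,2,0,4,6](1) P2=[5,0,6,3,6,6](0)
Move 3: P1 pit0 -> P1=[0,4,3,0,4,6](1) P2=[5,0,6,3,6,6](0)
Move 4: P1 pit4 -> P1=[0,4,3,0,0,7](2) P2=[6,1,6,3,6,6](0)
Move 5: P1 pit5 -> P1=[0,4,3,0,0,0](3) P2=[7,2,7,4,7,7](0)
Move 6: P1 pit2 -> P1=[0,4,0,1,1,0](11) P2=[0,2,7,4,7,7](0)
Move 7: P1 pit4 -> P1=[0,4,0,1,0,1](11) P2=[0,2,7,4,7,7](0)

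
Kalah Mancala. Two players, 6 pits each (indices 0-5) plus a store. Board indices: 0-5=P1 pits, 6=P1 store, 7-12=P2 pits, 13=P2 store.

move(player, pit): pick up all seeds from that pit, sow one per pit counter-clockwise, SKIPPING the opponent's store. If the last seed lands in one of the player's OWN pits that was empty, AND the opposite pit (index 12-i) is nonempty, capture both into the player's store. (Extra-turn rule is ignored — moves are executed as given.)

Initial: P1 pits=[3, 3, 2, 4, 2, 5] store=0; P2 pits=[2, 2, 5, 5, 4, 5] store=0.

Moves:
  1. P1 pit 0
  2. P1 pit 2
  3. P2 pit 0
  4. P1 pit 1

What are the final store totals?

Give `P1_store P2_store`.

Answer: 0 0

Derivation:
Move 1: P1 pit0 -> P1=[0,4,3,5,2,5](0) P2=[2,2,5,5,4,5](0)
Move 2: P1 pit2 -> P1=[0,4,0,6,3,6](0) P2=[2,2,5,5,4,5](0)
Move 3: P2 pit0 -> P1=[0,4,0,6,3,6](0) P2=[0,3,6,5,4,5](0)
Move 4: P1 pit1 -> P1=[0,0,1,7,4,7](0) P2=[0,3,6,5,4,5](0)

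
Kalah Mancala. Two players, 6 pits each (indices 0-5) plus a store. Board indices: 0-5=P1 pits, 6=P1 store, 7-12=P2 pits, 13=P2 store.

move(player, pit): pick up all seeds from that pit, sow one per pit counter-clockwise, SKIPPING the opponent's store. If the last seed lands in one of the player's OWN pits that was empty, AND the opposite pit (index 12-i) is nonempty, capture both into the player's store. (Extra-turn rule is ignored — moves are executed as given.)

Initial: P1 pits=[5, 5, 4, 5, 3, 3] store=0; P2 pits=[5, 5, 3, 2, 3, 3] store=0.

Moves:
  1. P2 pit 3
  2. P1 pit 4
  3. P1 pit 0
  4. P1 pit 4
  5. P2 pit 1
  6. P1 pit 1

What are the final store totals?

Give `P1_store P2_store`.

Move 1: P2 pit3 -> P1=[5,5,4,5,3,3](0) P2=[5,5,3,0,4,4](0)
Move 2: P1 pit4 -> P1=[5,5,4,5,0,4](1) P2=[6,5,3,0,4,4](0)
Move 3: P1 pit0 -> P1=[0,6,5,6,1,5](1) P2=[6,5,3,0,4,4](0)
Move 4: P1 pit4 -> P1=[0,6,5,6,0,6](1) P2=[6,5,3,0,4,4](0)
Move 5: P2 pit1 -> P1=[0,6,5,6,0,6](1) P2=[6,0,4,1,5,5](1)
Move 6: P1 pit1 -> P1=[0,0,6,7,1,7](2) P2=[7,0,4,1,5,5](1)

Answer: 2 1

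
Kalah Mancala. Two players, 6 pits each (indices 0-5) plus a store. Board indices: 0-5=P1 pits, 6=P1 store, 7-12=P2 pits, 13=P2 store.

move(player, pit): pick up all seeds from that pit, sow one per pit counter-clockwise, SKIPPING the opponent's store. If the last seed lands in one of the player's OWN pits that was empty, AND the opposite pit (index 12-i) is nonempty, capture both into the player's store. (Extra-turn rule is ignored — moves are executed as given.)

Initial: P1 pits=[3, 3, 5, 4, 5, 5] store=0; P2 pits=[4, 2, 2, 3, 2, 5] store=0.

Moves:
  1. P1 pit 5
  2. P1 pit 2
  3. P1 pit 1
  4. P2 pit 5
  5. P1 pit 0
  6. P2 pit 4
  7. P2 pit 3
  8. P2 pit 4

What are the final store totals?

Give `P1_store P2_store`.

Move 1: P1 pit5 -> P1=[3,3,5,4,5,0](1) P2=[5,3,3,4,2,5](0)
Move 2: P1 pit2 -> P1=[3,3,0,5,6,1](2) P2=[6,3,3,4,2,5](0)
Move 3: P1 pit1 -> P1=[3,0,1,6,7,1](2) P2=[6,3,3,4,2,5](0)
Move 4: P2 pit5 -> P1=[4,1,2,7,7,1](2) P2=[6,3,3,4,2,0](1)
Move 5: P1 pit0 -> P1=[0,2,3,8,8,1](2) P2=[6,3,3,4,2,0](1)
Move 6: P2 pit4 -> P1=[0,2,3,8,8,1](2) P2=[6,3,3,4,0,1](2)
Move 7: P2 pit3 -> P1=[1,2,3,8,8,1](2) P2=[6,3,3,0,1,2](3)
Move 8: P2 pit4 -> P1=[1,2,3,8,8,1](2) P2=[6,3,3,0,0,3](3)

Answer: 2 3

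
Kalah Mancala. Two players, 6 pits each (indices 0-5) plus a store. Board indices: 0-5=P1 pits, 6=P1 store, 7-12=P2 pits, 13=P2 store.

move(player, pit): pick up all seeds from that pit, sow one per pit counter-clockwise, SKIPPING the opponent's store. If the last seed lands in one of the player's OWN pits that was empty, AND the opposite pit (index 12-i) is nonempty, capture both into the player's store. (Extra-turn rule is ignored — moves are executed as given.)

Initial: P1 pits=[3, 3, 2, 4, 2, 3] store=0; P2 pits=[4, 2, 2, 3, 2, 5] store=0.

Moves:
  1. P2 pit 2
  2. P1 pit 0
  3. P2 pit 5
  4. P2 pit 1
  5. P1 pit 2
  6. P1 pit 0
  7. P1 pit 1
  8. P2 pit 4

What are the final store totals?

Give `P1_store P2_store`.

Move 1: P2 pit2 -> P1=[3,3,2,4,2,3](0) P2=[4,2,0,4,3,5](0)
Move 2: P1 pit0 -> P1=[0,4,3,5,2,3](0) P2=[4,2,0,4,3,5](0)
Move 3: P2 pit5 -> P1=[1,5,4,6,2,3](0) P2=[4,2,0,4,3,0](1)
Move 4: P2 pit1 -> P1=[1,5,4,6,2,3](0) P2=[4,0,1,5,3,0](1)
Move 5: P1 pit2 -> P1=[1,5,0,7,3,4](1) P2=[4,0,1,5,3,0](1)
Move 6: P1 pit0 -> P1=[0,6,0,7,3,4](1) P2=[4,0,1,5,3,0](1)
Move 7: P1 pit1 -> P1=[0,0,1,8,4,5](2) P2=[5,0,1,5,3,0](1)
Move 8: P2 pit4 -> P1=[1,0,1,8,4,5](2) P2=[5,0,1,5,0,1](2)

Answer: 2 2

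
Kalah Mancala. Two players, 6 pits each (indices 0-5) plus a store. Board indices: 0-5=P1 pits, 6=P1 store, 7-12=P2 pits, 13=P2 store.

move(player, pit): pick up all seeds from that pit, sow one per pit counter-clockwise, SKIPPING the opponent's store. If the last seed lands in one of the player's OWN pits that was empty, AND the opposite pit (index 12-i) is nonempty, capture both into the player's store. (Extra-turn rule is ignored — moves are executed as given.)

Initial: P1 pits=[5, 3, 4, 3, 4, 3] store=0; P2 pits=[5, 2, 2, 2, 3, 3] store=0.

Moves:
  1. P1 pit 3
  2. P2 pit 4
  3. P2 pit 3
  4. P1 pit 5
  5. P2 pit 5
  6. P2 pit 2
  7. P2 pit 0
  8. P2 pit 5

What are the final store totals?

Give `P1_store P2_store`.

Answer: 2 12

Derivation:
Move 1: P1 pit3 -> P1=[5,3,4,0,5,4](1) P2=[5,2,2,2,3,3](0)
Move 2: P2 pit4 -> P1=[6,3,4,0,5,4](1) P2=[5,2,2,2,0,4](1)
Move 3: P2 pit3 -> P1=[6,3,4,0,5,4](1) P2=[5,2,2,0,1,5](1)
Move 4: P1 pit5 -> P1=[6,3,4,0,5,0](2) P2=[6,3,3,0,1,5](1)
Move 5: P2 pit5 -> P1=[7,4,5,1,5,0](2) P2=[6,3,3,0,1,0](2)
Move 6: P2 pit2 -> P1=[0,4,5,1,5,0](2) P2=[6,3,0,1,2,0](10)
Move 7: P2 pit0 -> P1=[0,4,5,1,5,0](2) P2=[0,4,1,2,3,1](11)
Move 8: P2 pit5 -> P1=[0,4,5,1,5,0](2) P2=[0,4,1,2,3,0](12)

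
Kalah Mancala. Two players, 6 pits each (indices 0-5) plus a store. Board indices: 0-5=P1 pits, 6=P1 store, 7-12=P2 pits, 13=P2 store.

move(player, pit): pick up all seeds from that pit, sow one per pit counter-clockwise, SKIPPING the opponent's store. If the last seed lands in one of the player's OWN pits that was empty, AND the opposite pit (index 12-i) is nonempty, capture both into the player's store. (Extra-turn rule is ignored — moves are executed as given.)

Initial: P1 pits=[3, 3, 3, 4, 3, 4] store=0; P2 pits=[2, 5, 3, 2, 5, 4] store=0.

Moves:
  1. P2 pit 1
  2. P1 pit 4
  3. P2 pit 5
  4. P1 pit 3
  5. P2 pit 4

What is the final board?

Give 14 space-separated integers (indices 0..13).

Answer: 5 5 5 1 1 6 2 4 1 4 3 0 1 3

Derivation:
Move 1: P2 pit1 -> P1=[3,3,3,4,3,4](0) P2=[2,0,4,3,6,5](1)
Move 2: P1 pit4 -> P1=[3,3,3,4,0,5](1) P2=[3,0,4,3,6,5](1)
Move 3: P2 pit5 -> P1=[4,4,4,5,0,5](1) P2=[3,0,4,3,6,0](2)
Move 4: P1 pit3 -> P1=[4,4,4,0,1,6](2) P2=[4,1,4,3,6,0](2)
Move 5: P2 pit4 -> P1=[5,5,5,1,1,6](2) P2=[4,1,4,3,0,1](3)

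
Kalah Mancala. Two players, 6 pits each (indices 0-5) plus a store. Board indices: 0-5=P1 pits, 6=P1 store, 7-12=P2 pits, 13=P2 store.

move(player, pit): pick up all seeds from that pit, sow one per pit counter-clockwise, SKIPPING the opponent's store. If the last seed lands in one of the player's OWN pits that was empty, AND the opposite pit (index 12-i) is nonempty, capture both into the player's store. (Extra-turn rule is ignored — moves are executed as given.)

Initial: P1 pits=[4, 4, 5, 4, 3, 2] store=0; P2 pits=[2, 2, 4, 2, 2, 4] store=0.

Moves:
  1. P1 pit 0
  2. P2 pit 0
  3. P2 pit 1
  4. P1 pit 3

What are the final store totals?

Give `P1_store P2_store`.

Move 1: P1 pit0 -> P1=[0,5,6,5,4,2](0) P2=[2,2,4,2,2,4](0)
Move 2: P2 pit0 -> P1=[0,5,6,5,4,2](0) P2=[0,3,5,2,2,4](0)
Move 3: P2 pit1 -> P1=[0,5,6,5,4,2](0) P2=[0,0,6,3,3,4](0)
Move 4: P1 pit3 -> P1=[0,5,6,0,5,3](1) P2=[1,1,6,3,3,4](0)

Answer: 1 0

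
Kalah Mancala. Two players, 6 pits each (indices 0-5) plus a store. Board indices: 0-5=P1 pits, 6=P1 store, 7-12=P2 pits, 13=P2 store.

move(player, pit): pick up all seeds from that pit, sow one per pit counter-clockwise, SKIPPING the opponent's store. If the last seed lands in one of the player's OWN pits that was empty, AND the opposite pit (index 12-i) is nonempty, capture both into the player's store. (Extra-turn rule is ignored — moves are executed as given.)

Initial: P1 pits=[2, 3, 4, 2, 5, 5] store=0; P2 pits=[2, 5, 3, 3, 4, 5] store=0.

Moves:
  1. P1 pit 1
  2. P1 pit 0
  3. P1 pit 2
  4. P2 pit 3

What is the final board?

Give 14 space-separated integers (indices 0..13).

Move 1: P1 pit1 -> P1=[2,0,5,3,6,5](0) P2=[2,5,3,3,4,5](0)
Move 2: P1 pit0 -> P1=[0,1,6,3,6,5](0) P2=[2,5,3,3,4,5](0)
Move 3: P1 pit2 -> P1=[0,1,0,4,7,6](1) P2=[3,6,3,3,4,5](0)
Move 4: P2 pit3 -> P1=[0,1,0,4,7,6](1) P2=[3,6,3,0,5,6](1)

Answer: 0 1 0 4 7 6 1 3 6 3 0 5 6 1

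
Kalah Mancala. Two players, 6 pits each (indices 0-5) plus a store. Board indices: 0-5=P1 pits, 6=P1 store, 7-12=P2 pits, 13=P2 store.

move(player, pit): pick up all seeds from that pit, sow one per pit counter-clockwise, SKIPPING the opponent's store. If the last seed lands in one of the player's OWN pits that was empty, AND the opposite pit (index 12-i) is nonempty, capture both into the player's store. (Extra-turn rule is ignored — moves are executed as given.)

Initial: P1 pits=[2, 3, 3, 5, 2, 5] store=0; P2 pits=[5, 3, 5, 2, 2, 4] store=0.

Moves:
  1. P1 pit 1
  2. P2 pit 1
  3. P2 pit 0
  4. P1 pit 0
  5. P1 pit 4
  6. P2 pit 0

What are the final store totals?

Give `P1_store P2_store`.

Move 1: P1 pit1 -> P1=[2,0,4,6,3,5](0) P2=[5,3,5,2,2,4](0)
Move 2: P2 pit1 -> P1=[2,0,4,6,3,5](0) P2=[5,0,6,3,3,4](0)
Move 3: P2 pit0 -> P1=[2,0,4,6,3,5](0) P2=[0,1,7,4,4,5](0)
Move 4: P1 pit0 -> P1=[0,1,5,6,3,5](0) P2=[0,1,7,4,4,5](0)
Move 5: P1 pit4 -> P1=[0,1,5,6,0,6](1) P2=[1,1,7,4,4,5](0)
Move 6: P2 pit0 -> P1=[0,1,5,6,0,6](1) P2=[0,2,7,4,4,5](0)

Answer: 1 0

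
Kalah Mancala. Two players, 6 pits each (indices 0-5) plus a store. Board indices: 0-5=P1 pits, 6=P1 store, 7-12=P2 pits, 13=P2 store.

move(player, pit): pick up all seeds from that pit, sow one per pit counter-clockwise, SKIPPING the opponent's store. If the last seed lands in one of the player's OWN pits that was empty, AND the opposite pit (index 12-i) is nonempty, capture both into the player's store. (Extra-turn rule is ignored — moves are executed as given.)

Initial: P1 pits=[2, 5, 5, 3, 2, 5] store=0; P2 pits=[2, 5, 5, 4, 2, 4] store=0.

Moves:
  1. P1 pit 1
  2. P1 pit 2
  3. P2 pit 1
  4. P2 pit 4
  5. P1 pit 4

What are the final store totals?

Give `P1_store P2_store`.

Move 1: P1 pit1 -> P1=[2,0,6,4,3,6](1) P2=[2,5,5,4,2,4](0)
Move 2: P1 pit2 -> P1=[2,0,0,5,4,7](2) P2=[3,6,5,4,2,4](0)
Move 3: P2 pit1 -> P1=[3,0,0,5,4,7](2) P2=[3,0,6,5,3,5](1)
Move 4: P2 pit4 -> P1=[4,0,0,5,4,7](2) P2=[3,0,6,5,0,6](2)
Move 5: P1 pit4 -> P1=[4,0,0,5,0,8](3) P2=[4,1,6,5,0,6](2)

Answer: 3 2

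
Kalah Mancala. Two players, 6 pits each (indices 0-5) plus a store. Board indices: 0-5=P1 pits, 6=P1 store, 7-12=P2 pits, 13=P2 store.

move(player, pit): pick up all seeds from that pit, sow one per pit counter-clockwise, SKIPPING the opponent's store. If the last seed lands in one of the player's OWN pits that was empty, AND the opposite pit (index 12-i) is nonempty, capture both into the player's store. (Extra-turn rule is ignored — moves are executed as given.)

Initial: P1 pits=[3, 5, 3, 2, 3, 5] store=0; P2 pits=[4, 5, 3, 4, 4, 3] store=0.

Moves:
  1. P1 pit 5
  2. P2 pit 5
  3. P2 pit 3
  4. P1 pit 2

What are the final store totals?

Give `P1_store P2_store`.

Move 1: P1 pit5 -> P1=[3,5,3,2,3,0](1) P2=[5,6,4,5,4,3](0)
Move 2: P2 pit5 -> P1=[4,6,3,2,3,0](1) P2=[5,6,4,5,4,0](1)
Move 3: P2 pit3 -> P1=[5,7,3,2,3,0](1) P2=[5,6,4,0,5,1](2)
Move 4: P1 pit2 -> P1=[5,7,0,3,4,0](7) P2=[0,6,4,0,5,1](2)

Answer: 7 2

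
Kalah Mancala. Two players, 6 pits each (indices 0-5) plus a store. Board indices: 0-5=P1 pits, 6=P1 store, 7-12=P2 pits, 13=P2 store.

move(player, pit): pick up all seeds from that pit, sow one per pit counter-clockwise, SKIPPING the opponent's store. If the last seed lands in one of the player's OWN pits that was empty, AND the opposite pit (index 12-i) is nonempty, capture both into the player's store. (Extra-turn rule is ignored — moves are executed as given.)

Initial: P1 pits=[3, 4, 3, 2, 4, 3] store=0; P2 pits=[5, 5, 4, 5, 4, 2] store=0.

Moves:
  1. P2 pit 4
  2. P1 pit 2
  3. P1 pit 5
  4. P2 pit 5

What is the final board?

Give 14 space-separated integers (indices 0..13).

Move 1: P2 pit4 -> P1=[4,5,3,2,4,3](0) P2=[5,5,4,5,0,3](1)
Move 2: P1 pit2 -> P1=[4,5,0,3,5,4](0) P2=[5,5,4,5,0,3](1)
Move 3: P1 pit5 -> P1=[4,5,0,3,5,0](1) P2=[6,6,5,5,0,3](1)
Move 4: P2 pit5 -> P1=[5,6,0,3,5,0](1) P2=[6,6,5,5,0,0](2)

Answer: 5 6 0 3 5 0 1 6 6 5 5 0 0 2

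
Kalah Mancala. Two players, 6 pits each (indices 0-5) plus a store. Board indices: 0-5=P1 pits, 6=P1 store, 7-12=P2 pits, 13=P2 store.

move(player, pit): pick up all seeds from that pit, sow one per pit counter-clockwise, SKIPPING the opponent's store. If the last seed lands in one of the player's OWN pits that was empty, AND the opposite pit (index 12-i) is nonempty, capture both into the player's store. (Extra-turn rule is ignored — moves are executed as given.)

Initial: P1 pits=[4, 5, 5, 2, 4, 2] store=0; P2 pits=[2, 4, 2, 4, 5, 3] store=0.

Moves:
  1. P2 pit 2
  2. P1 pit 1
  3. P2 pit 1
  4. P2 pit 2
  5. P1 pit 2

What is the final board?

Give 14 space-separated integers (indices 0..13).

Answer: 4 0 0 4 6 4 2 3 1 0 7 7 4 0

Derivation:
Move 1: P2 pit2 -> P1=[4,5,5,2,4,2](0) P2=[2,4,0,5,6,3](0)
Move 2: P1 pit1 -> P1=[4,0,6,3,5,3](1) P2=[2,4,0,5,6,3](0)
Move 3: P2 pit1 -> P1=[4,0,6,3,5,3](1) P2=[2,0,1,6,7,4](0)
Move 4: P2 pit2 -> P1=[4,0,6,3,5,3](1) P2=[2,0,0,7,7,4](0)
Move 5: P1 pit2 -> P1=[4,0,0,4,6,4](2) P2=[3,1,0,7,7,4](0)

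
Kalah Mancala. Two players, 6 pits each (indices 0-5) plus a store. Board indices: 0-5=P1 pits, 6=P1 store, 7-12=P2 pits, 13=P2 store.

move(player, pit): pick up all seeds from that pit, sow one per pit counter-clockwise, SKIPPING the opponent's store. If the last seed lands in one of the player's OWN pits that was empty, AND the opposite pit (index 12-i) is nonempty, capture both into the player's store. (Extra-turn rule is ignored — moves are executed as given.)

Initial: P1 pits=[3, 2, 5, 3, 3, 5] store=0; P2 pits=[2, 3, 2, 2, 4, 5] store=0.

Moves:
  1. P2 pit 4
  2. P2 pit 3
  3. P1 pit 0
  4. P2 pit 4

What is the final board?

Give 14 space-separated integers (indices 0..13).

Move 1: P2 pit4 -> P1=[4,3,5,3,3,5](0) P2=[2,3,2,2,0,6](1)
Move 2: P2 pit3 -> P1=[4,3,5,3,3,5](0) P2=[2,3,2,0,1,7](1)
Move 3: P1 pit0 -> P1=[0,4,6,4,4,5](0) P2=[2,3,2,0,1,7](1)
Move 4: P2 pit4 -> P1=[0,4,6,4,4,5](0) P2=[2,3,2,0,0,8](1)

Answer: 0 4 6 4 4 5 0 2 3 2 0 0 8 1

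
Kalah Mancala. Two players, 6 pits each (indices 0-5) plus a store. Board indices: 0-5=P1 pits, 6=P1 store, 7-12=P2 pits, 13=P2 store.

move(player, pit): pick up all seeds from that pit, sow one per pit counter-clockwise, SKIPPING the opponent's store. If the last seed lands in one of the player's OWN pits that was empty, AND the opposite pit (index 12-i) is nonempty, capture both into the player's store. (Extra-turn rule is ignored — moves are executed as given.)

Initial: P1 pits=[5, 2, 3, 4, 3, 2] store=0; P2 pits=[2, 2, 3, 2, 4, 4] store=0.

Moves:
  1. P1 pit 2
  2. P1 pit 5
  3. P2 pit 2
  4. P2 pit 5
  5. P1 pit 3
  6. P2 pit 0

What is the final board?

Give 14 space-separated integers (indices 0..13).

Answer: 6 3 1 0 5 1 2 0 5 2 4 6 0 1

Derivation:
Move 1: P1 pit2 -> P1=[5,2,0,5,4,3](0) P2=[2,2,3,2,4,4](0)
Move 2: P1 pit5 -> P1=[5,2,0,5,4,0](1) P2=[3,3,3,2,4,4](0)
Move 3: P2 pit2 -> P1=[5,2,0,5,4,0](1) P2=[3,3,0,3,5,5](0)
Move 4: P2 pit5 -> P1=[6,3,1,6,4,0](1) P2=[3,3,0,3,5,0](1)
Move 5: P1 pit3 -> P1=[6,3,1,0,5,1](2) P2=[4,4,1,3,5,0](1)
Move 6: P2 pit0 -> P1=[6,3,1,0,5,1](2) P2=[0,5,2,4,6,0](1)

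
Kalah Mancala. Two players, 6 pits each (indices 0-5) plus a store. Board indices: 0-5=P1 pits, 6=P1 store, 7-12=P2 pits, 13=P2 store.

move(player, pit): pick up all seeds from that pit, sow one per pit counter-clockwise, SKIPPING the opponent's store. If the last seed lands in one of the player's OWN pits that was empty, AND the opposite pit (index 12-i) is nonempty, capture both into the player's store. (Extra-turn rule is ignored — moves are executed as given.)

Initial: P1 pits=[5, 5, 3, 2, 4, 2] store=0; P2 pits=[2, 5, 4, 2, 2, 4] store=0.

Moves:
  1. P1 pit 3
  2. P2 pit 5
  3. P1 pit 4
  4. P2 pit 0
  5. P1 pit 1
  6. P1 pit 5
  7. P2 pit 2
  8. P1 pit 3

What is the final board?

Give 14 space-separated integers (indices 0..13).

Answer: 7 1 6 0 2 0 3 2 8 0 5 3 1 2

Derivation:
Move 1: P1 pit3 -> P1=[5,5,3,0,5,3](0) P2=[2,5,4,2,2,4](0)
Move 2: P2 pit5 -> P1=[6,6,4,0,5,3](0) P2=[2,5,4,2,2,0](1)
Move 3: P1 pit4 -> P1=[6,6,4,0,0,4](1) P2=[3,6,5,2,2,0](1)
Move 4: P2 pit0 -> P1=[6,6,4,0,0,4](1) P2=[0,7,6,3,2,0](1)
Move 5: P1 pit1 -> P1=[6,0,5,1,1,5](2) P2=[1,7,6,3,2,0](1)
Move 6: P1 pit5 -> P1=[6,0,5,1,1,0](3) P2=[2,8,7,4,2,0](1)
Move 7: P2 pit2 -> P1=[7,1,6,1,1,0](3) P2=[2,8,0,5,3,1](2)
Move 8: P1 pit3 -> P1=[7,1,6,0,2,0](3) P2=[2,8,0,5,3,1](2)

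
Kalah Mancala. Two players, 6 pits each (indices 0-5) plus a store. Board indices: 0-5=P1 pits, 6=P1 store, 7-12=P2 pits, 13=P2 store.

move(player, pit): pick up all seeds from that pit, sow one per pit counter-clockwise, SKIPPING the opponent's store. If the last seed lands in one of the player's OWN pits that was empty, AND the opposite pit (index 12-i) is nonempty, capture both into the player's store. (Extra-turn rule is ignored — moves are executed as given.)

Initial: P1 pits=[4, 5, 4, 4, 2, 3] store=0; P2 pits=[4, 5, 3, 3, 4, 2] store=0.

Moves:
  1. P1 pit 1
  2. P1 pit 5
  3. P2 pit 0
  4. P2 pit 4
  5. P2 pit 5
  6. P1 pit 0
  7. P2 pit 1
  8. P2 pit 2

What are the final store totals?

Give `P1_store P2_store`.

Move 1: P1 pit1 -> P1=[4,0,5,5,3,4](1) P2=[4,5,3,3,4,2](0)
Move 2: P1 pit5 -> P1=[4,0,5,5,3,0](2) P2=[5,6,4,3,4,2](0)
Move 3: P2 pit0 -> P1=[4,0,5,5,3,0](2) P2=[0,7,5,4,5,3](0)
Move 4: P2 pit4 -> P1=[5,1,6,5,3,0](2) P2=[0,7,5,4,0,4](1)
Move 5: P2 pit5 -> P1=[6,2,7,5,3,0](2) P2=[0,7,5,4,0,0](2)
Move 6: P1 pit0 -> P1=[0,3,8,6,4,1](3) P2=[0,7,5,4,0,0](2)
Move 7: P2 pit1 -> P1=[1,4,8,6,4,1](3) P2=[0,0,6,5,1,1](3)
Move 8: P2 pit2 -> P1=[2,5,8,6,4,1](3) P2=[0,0,0,6,2,2](4)

Answer: 3 4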